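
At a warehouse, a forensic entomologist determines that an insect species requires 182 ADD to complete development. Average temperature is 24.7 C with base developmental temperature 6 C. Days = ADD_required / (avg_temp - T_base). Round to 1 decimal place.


Insect development time:
Effective temperature = avg_temp - T_base = 24.7 - 6 = 18.7 C
Days = ADD / effective_temp = 182 / 18.7 = 9.7 days

9.7


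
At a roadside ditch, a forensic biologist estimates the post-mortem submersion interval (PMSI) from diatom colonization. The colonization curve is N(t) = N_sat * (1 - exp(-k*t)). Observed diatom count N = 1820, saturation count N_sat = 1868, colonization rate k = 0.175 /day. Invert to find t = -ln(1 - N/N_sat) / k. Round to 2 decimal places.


PMSI from diatom colonization curve:
N / N_sat = 1820 / 1868 = 0.974304
1 - N/N_sat = 0.025696
ln(1 - N/N_sat) = -3.66142
t = -ln(1 - N/N_sat) / k = -(-3.66142) / 0.175 = 20.92 days

20.92


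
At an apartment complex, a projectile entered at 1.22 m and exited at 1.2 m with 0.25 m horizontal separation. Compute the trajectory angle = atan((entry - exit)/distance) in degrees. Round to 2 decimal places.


Bullet trajectory angle:
Height difference = 1.22 - 1.2 = 0.02 m
angle = atan(0.02 / 0.25)
angle = atan(0.08)
angle = 4.57 degrees

4.57


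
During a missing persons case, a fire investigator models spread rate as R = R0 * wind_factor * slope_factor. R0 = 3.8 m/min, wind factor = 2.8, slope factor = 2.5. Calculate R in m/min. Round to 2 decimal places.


Fire spread rate calculation:
R = R0 * wind_factor * slope_factor
= 3.8 * 2.8 * 2.5
= 10.64 * 2.5
= 26.60 m/min

26.60


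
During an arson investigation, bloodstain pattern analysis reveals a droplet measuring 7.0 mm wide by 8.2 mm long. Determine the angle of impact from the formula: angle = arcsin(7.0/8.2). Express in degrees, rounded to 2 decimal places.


Blood spatter impact angle calculation:
width / length = 7.0 / 8.2 = 0.853659
angle = arcsin(0.853659)
angle = 58.61 degrees

58.61


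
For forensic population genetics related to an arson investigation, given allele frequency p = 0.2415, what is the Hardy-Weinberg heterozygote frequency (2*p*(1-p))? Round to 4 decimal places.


Hardy-Weinberg heterozygote frequency:
q = 1 - p = 1 - 0.2415 = 0.7585
2pq = 2 * 0.2415 * 0.7585 = 0.3664

0.3664


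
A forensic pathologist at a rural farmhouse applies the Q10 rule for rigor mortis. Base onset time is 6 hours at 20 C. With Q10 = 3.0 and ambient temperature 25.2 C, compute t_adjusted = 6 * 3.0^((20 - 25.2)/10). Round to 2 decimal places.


Rigor mortis time adjustment:
Exponent = (T_ref - T_actual) / 10 = (20 - 25.2) / 10 = -0.52
Q10 factor = 3.0^-0.52 = 0.5648
t_adjusted = 6 * 0.5648 = 3.39 hours

3.39


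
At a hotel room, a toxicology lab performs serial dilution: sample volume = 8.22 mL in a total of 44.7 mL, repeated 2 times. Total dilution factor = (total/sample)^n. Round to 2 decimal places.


Dilution factor calculation:
Single dilution = V_total / V_sample = 44.7 / 8.22 ≈ 5.437956
Number of dilutions = 2
Total DF = (44.7 / 8.22)^2 (full precision, rounded at the end) = 29.57

29.57


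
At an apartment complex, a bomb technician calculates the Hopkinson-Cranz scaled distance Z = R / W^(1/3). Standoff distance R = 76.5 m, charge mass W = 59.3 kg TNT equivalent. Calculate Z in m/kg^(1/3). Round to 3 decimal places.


Scaled distance calculation:
W^(1/3) = 59.3^(1/3) = 3.899584
Z = R / W^(1/3) = 76.5 / 3.899584
Z = 19.617 m/kg^(1/3)

19.617


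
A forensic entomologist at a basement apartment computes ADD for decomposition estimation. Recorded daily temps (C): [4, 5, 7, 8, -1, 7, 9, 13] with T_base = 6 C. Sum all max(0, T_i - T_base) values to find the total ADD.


Computing ADD day by day:
Day 1: max(0, 4 - 6) = 0
Day 2: max(0, 5 - 6) = 0
Day 3: max(0, 7 - 6) = 1
Day 4: max(0, 8 - 6) = 2
Day 5: max(0, -1 - 6) = 0
Day 6: max(0, 7 - 6) = 1
Day 7: max(0, 9 - 6) = 3
Day 8: max(0, 13 - 6) = 7
Total ADD = 14

14


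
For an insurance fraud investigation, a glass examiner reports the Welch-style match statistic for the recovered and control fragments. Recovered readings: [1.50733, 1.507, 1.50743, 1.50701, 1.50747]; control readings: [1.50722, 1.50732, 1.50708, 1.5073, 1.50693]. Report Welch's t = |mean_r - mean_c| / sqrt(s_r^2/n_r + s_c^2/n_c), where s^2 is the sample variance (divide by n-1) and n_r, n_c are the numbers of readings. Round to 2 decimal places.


Welch's t-criterion for glass RI comparison:
Recovered mean = sum / n_r = 7.53624 / 5 = 1.507248
Control mean = sum / n_c = 7.53585 / 5 = 1.50717
Recovered sample variance s_r^2 = 5.182e-08
Control sample variance s_c^2 = 2.69e-08
Welch SE (unpooled) = sqrt(s_r^2/n_r + s_c^2/n_c) = sqrt(1.0364e-08 + 5.38e-09) = sqrt(1.5744e-08) = 0.000125475
|mean_r - mean_c| = 7.8e-05
t = 7.8e-05 / 0.000125475 = 0.62

0.62


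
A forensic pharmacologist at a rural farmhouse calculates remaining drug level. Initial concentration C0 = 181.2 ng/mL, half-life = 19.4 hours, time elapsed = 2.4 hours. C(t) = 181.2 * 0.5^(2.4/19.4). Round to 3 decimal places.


Drug concentration decay:
Number of half-lives = t / t_half = 2.4 / 19.4 = 0.123711
Decay factor = 0.5^0.123711 = 0.91782372
C(t) = 181.2 * 0.91782372 = 166.310 ng/mL

166.310


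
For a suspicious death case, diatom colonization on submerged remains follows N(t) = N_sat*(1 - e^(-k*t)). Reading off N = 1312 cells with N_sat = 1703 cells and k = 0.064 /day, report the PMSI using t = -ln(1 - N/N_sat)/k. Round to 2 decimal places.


PMSI from diatom colonization curve:
N / N_sat = 1312 / 1703 = 0.770405
1 - N/N_sat = 0.229595
ln(1 - N/N_sat) = -1.471438
t = -ln(1 - N/N_sat) / k = -(-1.471438) / 0.064 = 22.99 days

22.99


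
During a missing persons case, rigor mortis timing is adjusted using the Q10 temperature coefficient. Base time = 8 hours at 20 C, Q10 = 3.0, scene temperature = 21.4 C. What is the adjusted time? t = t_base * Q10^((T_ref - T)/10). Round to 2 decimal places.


Rigor mortis time adjustment:
Exponent = (T_ref - T_actual) / 10 = (20 - 21.4) / 10 = -0.14
Q10 factor = 3.0^-0.14 = 0.85744
t_adjusted = 8 * 0.85744 = 6.86 hours

6.86


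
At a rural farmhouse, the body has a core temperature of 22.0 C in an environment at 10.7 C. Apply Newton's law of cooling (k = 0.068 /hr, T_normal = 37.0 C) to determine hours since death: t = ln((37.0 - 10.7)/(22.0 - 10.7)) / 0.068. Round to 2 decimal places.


Using Newton's law of cooling:
t = ln((T_normal - T_ambient) / (T_body - T_ambient)) / k
T_normal - T_ambient = 26.3
T_body - T_ambient = 11.3
Ratio = 2.327434
ln(ratio) = 0.844766
t = 0.844766 / 0.068 = 12.42 hours

12.42


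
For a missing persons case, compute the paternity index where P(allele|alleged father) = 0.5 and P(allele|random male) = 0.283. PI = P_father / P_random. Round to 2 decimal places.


Paternity Index calculation:
PI = P(allele|father) / P(allele|random)
PI = 0.5 / 0.283
PI = 1.77

1.77


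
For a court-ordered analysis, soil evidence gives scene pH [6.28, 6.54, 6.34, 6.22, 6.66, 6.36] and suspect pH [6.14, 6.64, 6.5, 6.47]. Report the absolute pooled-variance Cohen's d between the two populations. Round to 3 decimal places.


Pooled-variance Cohen's d for soil pH comparison:
Scene mean = 38.4 / 6 = 6.4
Suspect mean = 25.75 / 4 = 6.4375
Scene sample variance s_s^2 = 0.02784
Suspect sample variance s_c^2 = 0.044825
Pooled variance = ((n_s-1)*s_s^2 + (n_c-1)*s_c^2) / (n_s + n_c - 2) = 0.034209
Pooled SD = sqrt(0.034209) = 0.184957
Mean difference = -0.0375
|d| = |-0.0375| / 0.184957 = 0.203

0.203


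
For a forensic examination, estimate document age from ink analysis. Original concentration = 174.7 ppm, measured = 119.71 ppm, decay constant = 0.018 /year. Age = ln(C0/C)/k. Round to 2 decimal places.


Document age estimation:
C0/C = 174.7 / 119.71 = 1.45936
ln(C0/C) = 0.377998
t = 0.377998 / 0.018 = 21.00 years

21.00


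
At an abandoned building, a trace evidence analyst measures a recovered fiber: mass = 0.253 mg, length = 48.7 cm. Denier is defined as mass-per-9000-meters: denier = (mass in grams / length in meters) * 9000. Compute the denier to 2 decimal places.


Denier calculation:
Mass in grams = 0.253 mg / 1000 = 0.000253 g
Length in meters = 48.7 cm / 100 = 0.487 m
Linear density = mass / length = 0.000253 / 0.487 = 0.00051951 g/m
Denier = (g/m) * 9000 = 0.00051951 * 9000 = 4.68

4.68


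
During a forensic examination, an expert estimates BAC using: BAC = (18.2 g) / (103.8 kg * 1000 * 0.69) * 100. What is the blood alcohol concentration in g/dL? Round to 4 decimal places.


Applying the Widmark formula:
BAC = (dose_g / (body_wt * 1000 * r)) * 100
Denominator = 103.8 * 1000 * 0.69 = 71622
BAC = (18.2 / 71622) * 100
BAC = 0.0254 g/dL

0.0254


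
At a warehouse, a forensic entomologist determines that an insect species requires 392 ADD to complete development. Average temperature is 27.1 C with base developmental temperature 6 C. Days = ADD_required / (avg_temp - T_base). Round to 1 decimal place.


Insect development time:
Effective temperature = avg_temp - T_base = 27.1 - 6 = 21.1 C
Days = ADD / effective_temp = 392 / 21.1 = 18.6 days

18.6


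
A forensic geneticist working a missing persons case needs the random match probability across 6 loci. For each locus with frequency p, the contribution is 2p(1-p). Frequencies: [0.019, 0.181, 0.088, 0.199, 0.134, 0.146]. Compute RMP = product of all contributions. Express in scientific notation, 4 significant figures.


Computing RMP for 6 loci:
Locus 1: 2 * 0.019 * 0.981 = 0.037278
Locus 2: 2 * 0.181 * 0.819 = 0.296478
Locus 3: 2 * 0.088 * 0.912 = 0.160512
Locus 4: 2 * 0.199 * 0.801 = 0.318798
Locus 5: 2 * 0.134 * 0.866 = 0.232088
Locus 6: 2 * 0.146 * 0.854 = 0.249368
RMP = 3.273e-05

3.273e-05


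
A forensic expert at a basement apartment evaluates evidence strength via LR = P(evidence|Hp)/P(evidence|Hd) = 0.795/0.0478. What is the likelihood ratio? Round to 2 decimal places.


Likelihood ratio calculation:
LR = P(E|Hp) / P(E|Hd)
LR = 0.795 / 0.0478
LR = 16.63

16.63


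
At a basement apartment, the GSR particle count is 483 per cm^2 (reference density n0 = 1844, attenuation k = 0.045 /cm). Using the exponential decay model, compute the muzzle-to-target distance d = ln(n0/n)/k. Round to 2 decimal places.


GSR distance calculation:
n0/n = 1844 / 483 = 3.817805
ln(n0/n) = 1.339676
d = 1.339676 / 0.045 = 29.77 cm

29.77


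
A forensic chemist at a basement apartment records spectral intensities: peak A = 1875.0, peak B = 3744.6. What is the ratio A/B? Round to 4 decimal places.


Spectral peak ratio:
Peak A = 1875.0 counts
Peak B = 3744.6 counts
Ratio = 1875.0 / 3744.6 = 0.5007

0.5007


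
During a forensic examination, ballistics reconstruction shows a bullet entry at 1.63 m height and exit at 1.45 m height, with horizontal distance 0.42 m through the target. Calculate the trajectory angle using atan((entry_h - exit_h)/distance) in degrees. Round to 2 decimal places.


Bullet trajectory angle:
Height difference = 1.63 - 1.45 = 0.18 m
angle = atan(0.18 / 0.42)
angle = atan(0.428571)
angle = 23.20 degrees

23.20


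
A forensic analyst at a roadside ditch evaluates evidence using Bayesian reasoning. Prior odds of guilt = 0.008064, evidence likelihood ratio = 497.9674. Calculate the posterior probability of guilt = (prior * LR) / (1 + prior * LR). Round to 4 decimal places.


Bayesian evidence evaluation:
Posterior odds = prior_odds * LR = 0.008064 * 497.9674 = 4.015609
Posterior probability = posterior_odds / (1 + posterior_odds)
= 4.015609 / (1 + 4.015609)
= 4.015609 / 5.015609
= 0.8006

0.8006


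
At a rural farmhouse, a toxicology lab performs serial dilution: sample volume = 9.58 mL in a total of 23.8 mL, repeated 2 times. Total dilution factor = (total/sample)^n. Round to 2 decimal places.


Dilution factor calculation:
Single dilution = V_total / V_sample = 23.8 / 9.58 ≈ 2.484342
Number of dilutions = 2
Total DF = (23.8 / 9.58)^2 (full precision, rounded at the end) = 6.17

6.17


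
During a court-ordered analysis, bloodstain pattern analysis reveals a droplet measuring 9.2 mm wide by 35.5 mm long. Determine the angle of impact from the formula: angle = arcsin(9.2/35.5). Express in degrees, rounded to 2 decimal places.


Blood spatter impact angle calculation:
width / length = 9.2 / 35.5 = 0.259155
angle = arcsin(0.259155)
angle = 15.02 degrees

15.02


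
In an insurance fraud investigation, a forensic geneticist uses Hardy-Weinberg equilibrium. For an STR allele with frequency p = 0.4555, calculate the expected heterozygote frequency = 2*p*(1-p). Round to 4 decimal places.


Hardy-Weinberg heterozygote frequency:
q = 1 - p = 1 - 0.4555 = 0.5445
2pq = 2 * 0.4555 * 0.5445 = 0.4960

0.4960


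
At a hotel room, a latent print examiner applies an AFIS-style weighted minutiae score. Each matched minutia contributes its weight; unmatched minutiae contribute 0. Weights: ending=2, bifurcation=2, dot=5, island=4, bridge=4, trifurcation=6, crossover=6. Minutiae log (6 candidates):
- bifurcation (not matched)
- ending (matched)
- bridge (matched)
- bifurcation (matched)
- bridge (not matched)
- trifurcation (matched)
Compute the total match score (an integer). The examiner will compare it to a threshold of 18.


Weighted minutiae match score:
  bifurcation: not matched, +0
  ending: matched, +2 (running total 2)
  bridge: matched, +4 (running total 6)
  bifurcation: matched, +2 (running total 8)
  bridge: not matched, +0
  trifurcation: matched, +6 (running total 14)
Total score = 14
Threshold = 18; verdict = inconclusive

14


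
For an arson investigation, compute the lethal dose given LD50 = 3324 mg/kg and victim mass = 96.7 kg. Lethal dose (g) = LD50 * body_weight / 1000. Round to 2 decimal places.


Lethal dose calculation:
Lethal dose = LD50 * body_weight / 1000
= 3324 * 96.7 / 1000
= 321430.8 / 1000
= 321.43 g

321.43


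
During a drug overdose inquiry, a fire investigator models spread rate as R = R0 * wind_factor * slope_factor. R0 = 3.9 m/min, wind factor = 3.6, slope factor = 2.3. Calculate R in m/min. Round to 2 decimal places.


Fire spread rate calculation:
R = R0 * wind_factor * slope_factor
= 3.9 * 3.6 * 2.3
= 14.04 * 2.3
= 32.29 m/min

32.29


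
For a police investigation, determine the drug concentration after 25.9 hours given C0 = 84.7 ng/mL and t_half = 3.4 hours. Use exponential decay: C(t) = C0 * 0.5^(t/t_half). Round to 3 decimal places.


Drug concentration decay:
Number of half-lives = t / t_half = 25.9 / 3.4 = 7.617647
Decay factor = 0.5^7.617647 = 0.00509166
C(t) = 84.7 * 0.00509166 = 0.431 ng/mL

0.431


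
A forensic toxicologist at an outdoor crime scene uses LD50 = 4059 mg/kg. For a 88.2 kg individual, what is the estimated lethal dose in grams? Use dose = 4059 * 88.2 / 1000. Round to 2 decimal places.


Lethal dose calculation:
Lethal dose = LD50 * body_weight / 1000
= 4059 * 88.2 / 1000
= 358003.8 / 1000
= 358.00 g

358.00


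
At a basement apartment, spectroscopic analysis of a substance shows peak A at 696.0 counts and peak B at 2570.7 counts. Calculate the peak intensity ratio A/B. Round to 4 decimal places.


Spectral peak ratio:
Peak A = 696.0 counts
Peak B = 2570.7 counts
Ratio = 696.0 / 2570.7 = 0.2707

0.2707


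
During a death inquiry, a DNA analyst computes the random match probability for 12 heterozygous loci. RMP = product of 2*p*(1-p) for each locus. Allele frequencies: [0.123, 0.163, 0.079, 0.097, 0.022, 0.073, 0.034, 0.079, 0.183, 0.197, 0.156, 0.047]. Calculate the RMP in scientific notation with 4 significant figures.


Computing RMP for 12 loci:
Locus 1: 2 * 0.123 * 0.877 = 0.215742
Locus 2: 2 * 0.163 * 0.837 = 0.272862
Locus 3: 2 * 0.079 * 0.921 = 0.145518
Locus 4: 2 * 0.097 * 0.903 = 0.175182
Locus 5: 2 * 0.022 * 0.978 = 0.043032
Locus 6: 2 * 0.073 * 0.927 = 0.135342
Locus 7: 2 * 0.034 * 0.966 = 0.065688
Locus 8: 2 * 0.079 * 0.921 = 0.145518
Locus 9: 2 * 0.183 * 0.817 = 0.299022
Locus 10: 2 * 0.197 * 0.803 = 0.316382
Locus 11: 2 * 0.156 * 0.844 = 0.263328
Locus 12: 2 * 0.047 * 0.953 = 0.089582
RMP = 1.864e-10

1.864e-10


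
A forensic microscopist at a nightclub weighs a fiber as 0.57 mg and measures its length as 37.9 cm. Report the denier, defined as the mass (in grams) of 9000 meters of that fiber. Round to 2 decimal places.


Denier calculation:
Mass in grams = 0.57 mg / 1000 = 0.00057 g
Length in meters = 37.9 cm / 100 = 0.379 m
Linear density = mass / length = 0.00057 / 0.379 = 0.00150396 g/m
Denier = (g/m) * 9000 = 0.00150396 * 9000 = 13.54

13.54


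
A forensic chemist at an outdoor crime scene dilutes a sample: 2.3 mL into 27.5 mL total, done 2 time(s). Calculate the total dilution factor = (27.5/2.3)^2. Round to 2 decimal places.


Dilution factor calculation:
Single dilution = V_total / V_sample = 27.5 / 2.3 ≈ 11.956522
Number of dilutions = 2
Total DF = (27.5 / 2.3)^2 (full precision, rounded at the end) = 142.96

142.96


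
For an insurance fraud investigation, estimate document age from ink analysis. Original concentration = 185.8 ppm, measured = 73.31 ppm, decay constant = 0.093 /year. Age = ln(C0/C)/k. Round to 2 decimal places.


Document age estimation:
C0/C = 185.8 / 73.31 = 2.534443
ln(C0/C) = 0.929974
t = 0.929974 / 0.093 = 10.00 years

10.00


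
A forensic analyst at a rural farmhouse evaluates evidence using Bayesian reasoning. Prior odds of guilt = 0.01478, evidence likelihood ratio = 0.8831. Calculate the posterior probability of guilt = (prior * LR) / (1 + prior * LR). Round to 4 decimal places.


Bayesian evidence evaluation:
Posterior odds = prior_odds * LR = 0.01478 * 0.8831 = 0.01305222
Posterior probability = posterior_odds / (1 + posterior_odds)
= 0.01305222 / (1 + 0.01305222)
= 0.01305222 / 1.01305222
= 0.0129

0.0129


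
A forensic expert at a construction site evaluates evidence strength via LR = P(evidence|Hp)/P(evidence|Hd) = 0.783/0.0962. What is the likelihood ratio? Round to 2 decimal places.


Likelihood ratio calculation:
LR = P(E|Hp) / P(E|Hd)
LR = 0.783 / 0.0962
LR = 8.14

8.14


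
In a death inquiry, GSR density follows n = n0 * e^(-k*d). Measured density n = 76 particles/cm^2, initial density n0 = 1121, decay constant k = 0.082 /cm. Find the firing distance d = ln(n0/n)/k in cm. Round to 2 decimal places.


GSR distance calculation:
n0/n = 1121 / 76 = 14.75
ln(n0/n) = 2.691243
d = 2.691243 / 0.082 = 32.82 cm

32.82


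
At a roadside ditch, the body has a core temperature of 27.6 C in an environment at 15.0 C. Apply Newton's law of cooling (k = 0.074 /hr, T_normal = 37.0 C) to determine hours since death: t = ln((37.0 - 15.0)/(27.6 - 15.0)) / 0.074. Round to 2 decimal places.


Using Newton's law of cooling:
t = ln((T_normal - T_ambient) / (T_body - T_ambient)) / k
T_normal - T_ambient = 22.0
T_body - T_ambient = 12.6
Ratio = 1.746032
ln(ratio) = 0.557346
t = 0.557346 / 0.074 = 7.53 hours

7.53


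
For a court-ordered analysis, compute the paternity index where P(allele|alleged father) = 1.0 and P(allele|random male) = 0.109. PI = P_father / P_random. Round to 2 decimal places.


Paternity Index calculation:
PI = P(allele|father) / P(allele|random)
PI = 1.0 / 0.109
PI = 9.17

9.17


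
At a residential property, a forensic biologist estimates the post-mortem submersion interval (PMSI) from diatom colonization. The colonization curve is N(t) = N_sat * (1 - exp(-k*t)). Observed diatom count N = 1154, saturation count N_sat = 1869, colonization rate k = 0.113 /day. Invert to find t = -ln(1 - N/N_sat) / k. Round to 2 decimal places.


PMSI from diatom colonization curve:
N / N_sat = 1154 / 1869 = 0.617442
1 - N/N_sat = 0.382558
ln(1 - N/N_sat) = -0.960875
t = -ln(1 - N/N_sat) / k = -(-0.960875) / 0.113 = 8.50 days

8.50


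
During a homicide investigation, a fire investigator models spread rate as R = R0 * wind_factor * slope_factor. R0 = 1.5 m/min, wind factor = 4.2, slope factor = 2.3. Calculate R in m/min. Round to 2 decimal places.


Fire spread rate calculation:
R = R0 * wind_factor * slope_factor
= 1.5 * 4.2 * 2.3
= 6.3 * 2.3
= 14.49 m/min

14.49


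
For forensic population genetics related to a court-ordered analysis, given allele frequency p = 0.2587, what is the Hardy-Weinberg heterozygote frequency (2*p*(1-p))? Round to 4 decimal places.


Hardy-Weinberg heterozygote frequency:
q = 1 - p = 1 - 0.2587 = 0.7413
2pq = 2 * 0.2587 * 0.7413 = 0.3835

0.3835


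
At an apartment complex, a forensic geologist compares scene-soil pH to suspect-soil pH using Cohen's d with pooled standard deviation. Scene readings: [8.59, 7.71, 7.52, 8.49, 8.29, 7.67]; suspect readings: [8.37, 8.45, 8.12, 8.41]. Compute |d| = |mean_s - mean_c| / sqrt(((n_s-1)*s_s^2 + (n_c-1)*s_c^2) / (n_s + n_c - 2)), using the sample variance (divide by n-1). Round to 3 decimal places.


Pooled-variance Cohen's d for soil pH comparison:
Scene mean = 48.27 / 6 = 8.045
Suspect mean = 33.35 / 4 = 8.3375
Scene sample variance s_s^2 = 0.21671
Suspect sample variance s_c^2 = 0.022092
Pooled variance = ((n_s-1)*s_s^2 + (n_c-1)*s_c^2) / (n_s + n_c - 2) = 0.143728
Pooled SD = sqrt(0.143728) = 0.379115
Mean difference = -0.2925
|d| = |-0.2925| / 0.379115 = 0.772

0.772


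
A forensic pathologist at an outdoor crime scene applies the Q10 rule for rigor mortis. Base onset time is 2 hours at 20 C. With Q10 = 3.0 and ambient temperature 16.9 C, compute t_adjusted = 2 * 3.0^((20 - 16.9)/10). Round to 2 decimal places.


Rigor mortis time adjustment:
Exponent = (T_ref - T_actual) / 10 = (20 - 16.9) / 10 = 0.31
Q10 factor = 3.0^0.31 = 1.40575
t_adjusted = 2 * 1.40575 = 2.81 hours

2.81


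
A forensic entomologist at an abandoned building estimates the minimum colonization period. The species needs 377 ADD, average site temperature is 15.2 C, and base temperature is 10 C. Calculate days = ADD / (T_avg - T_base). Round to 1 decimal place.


Insect development time:
Effective temperature = avg_temp - T_base = 15.2 - 10 = 5.2 C
Days = ADD / effective_temp = 377 / 5.2 = 72.5 days

72.5


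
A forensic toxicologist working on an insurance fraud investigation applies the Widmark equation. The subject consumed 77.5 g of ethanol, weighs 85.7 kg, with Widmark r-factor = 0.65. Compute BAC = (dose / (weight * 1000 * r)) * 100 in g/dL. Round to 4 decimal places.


Applying the Widmark formula:
BAC = (dose_g / (body_wt * 1000 * r)) * 100
Denominator = 85.7 * 1000 * 0.65 = 55705
BAC = (77.5 / 55705) * 100
BAC = 0.1391 g/dL

0.1391


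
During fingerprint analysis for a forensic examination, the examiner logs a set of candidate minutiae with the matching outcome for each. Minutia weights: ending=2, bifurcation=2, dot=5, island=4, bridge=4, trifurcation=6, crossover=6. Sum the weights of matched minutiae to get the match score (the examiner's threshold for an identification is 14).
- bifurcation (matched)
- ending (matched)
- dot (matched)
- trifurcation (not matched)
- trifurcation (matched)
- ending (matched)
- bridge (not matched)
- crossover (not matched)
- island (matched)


Weighted minutiae match score:
  bifurcation: matched, +2 (running total 2)
  ending: matched, +2 (running total 4)
  dot: matched, +5 (running total 9)
  trifurcation: not matched, +0
  trifurcation: matched, +6 (running total 15)
  ending: matched, +2 (running total 17)
  bridge: not matched, +0
  crossover: not matched, +0
  island: matched, +4 (running total 21)
Total score = 21
Threshold = 14; verdict = identification

21


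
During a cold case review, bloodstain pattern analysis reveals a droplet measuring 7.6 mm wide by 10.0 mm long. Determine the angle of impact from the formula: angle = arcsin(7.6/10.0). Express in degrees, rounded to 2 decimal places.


Blood spatter impact angle calculation:
width / length = 7.6 / 10.0 = 0.76
angle = arcsin(0.76)
angle = 49.46 degrees

49.46


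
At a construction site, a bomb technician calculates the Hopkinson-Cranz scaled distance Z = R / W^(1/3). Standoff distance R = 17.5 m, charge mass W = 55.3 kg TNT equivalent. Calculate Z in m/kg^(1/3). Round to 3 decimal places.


Scaled distance calculation:
W^(1/3) = 55.3^(1/3) = 3.809854
Z = R / W^(1/3) = 17.5 / 3.809854
Z = 4.593 m/kg^(1/3)

4.593


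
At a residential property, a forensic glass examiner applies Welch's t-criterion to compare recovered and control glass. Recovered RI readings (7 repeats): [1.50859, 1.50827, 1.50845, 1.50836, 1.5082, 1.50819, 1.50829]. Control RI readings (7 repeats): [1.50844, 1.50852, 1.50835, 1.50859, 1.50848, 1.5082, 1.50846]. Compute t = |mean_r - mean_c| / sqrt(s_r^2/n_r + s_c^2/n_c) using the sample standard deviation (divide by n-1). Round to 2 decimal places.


Welch's t-criterion for glass RI comparison:
Recovered mean = sum / n_r = 10.55835 / 7 = 1.5083357
Control mean = sum / n_c = 10.55904 / 7 = 1.5084343
Recovered sample variance s_r^2 = 2.07286e-08
Control sample variance s_c^2 = 1.60619e-08
Welch SE (unpooled) = sqrt(s_r^2/n_r + s_c^2/n_c) = sqrt(2.96122e-09 + 2.29456e-09) = sqrt(5.25578e-09) = 7.24968e-05
|mean_r - mean_c| = 9.85714e-05
t = 9.85714e-05 / 7.24968e-05 = 1.36

1.36


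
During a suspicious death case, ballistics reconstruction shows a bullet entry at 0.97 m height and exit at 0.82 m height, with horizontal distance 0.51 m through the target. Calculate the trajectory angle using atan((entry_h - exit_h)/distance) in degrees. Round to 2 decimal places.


Bullet trajectory angle:
Height difference = 0.97 - 0.82 = 0.15 m
angle = atan(0.15 / 0.51)
angle = atan(0.294118)
angle = 16.39 degrees

16.39


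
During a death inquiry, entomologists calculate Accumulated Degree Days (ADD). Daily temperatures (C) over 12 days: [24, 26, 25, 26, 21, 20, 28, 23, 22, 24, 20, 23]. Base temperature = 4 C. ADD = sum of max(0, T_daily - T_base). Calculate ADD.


Computing ADD day by day:
Day 1: max(0, 24 - 4) = 20
Day 2: max(0, 26 - 4) = 22
Day 3: max(0, 25 - 4) = 21
Day 4: max(0, 26 - 4) = 22
Day 5: max(0, 21 - 4) = 17
Day 6: max(0, 20 - 4) = 16
Day 7: max(0, 28 - 4) = 24
Day 8: max(0, 23 - 4) = 19
Day 9: max(0, 22 - 4) = 18
Day 10: max(0, 24 - 4) = 20
Day 11: max(0, 20 - 4) = 16
Day 12: max(0, 23 - 4) = 19
Total ADD = 234

234


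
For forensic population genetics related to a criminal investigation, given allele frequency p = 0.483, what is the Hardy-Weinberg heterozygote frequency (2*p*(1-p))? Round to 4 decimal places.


Hardy-Weinberg heterozygote frequency:
q = 1 - p = 1 - 0.483 = 0.517
2pq = 2 * 0.483 * 0.517 = 0.4994

0.4994


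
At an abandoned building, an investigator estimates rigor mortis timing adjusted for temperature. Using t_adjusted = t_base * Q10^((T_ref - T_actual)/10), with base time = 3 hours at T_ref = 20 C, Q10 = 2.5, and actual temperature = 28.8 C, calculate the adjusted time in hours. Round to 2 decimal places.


Rigor mortis time adjustment:
Exponent = (T_ref - T_actual) / 10 = (20 - 28.8) / 10 = -0.88
Q10 factor = 2.5^-0.88 = 0.44649
t_adjusted = 3 * 0.44649 = 1.34 hours

1.34


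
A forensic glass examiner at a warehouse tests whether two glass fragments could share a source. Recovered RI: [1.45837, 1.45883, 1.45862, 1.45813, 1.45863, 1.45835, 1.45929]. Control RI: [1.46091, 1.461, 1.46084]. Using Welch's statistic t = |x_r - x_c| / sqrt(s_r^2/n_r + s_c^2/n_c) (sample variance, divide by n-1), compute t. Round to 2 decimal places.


Welch's t-criterion for glass RI comparison:
Recovered mean = sum / n_r = 10.21022 / 7 = 1.4586029
Control mean = sum / n_c = 4.38275 / 3 = 1.4609167
Recovered sample variance s_r^2 = 1.44424e-07
Control sample variance s_c^2 = 6.43333e-09
Welch SE (unpooled) = sqrt(s_r^2/n_r + s_c^2/n_c) = sqrt(2.0632e-08 + 2.14444e-09) = sqrt(2.27764e-08) = 0.000150919
|mean_r - mean_c| = 0.00231381
t = 0.00231381 / 0.000150919 = 15.33

15.33


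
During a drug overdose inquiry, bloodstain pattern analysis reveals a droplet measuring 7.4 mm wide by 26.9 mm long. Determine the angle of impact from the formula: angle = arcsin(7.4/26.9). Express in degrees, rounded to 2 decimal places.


Blood spatter impact angle calculation:
width / length = 7.4 / 26.9 = 0.275093
angle = arcsin(0.275093)
angle = 15.97 degrees

15.97


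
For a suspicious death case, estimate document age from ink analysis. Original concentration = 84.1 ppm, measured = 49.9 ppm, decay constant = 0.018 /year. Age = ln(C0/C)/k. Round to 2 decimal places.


Document age estimation:
C0/C = 84.1 / 49.9 = 1.685371
ln(C0/C) = 0.521986
t = 0.521986 / 0.018 = 29.00 years

29.00


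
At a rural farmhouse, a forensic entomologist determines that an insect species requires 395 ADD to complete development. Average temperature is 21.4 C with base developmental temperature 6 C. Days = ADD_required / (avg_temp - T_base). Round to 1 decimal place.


Insect development time:
Effective temperature = avg_temp - T_base = 21.4 - 6 = 15.4 C
Days = ADD / effective_temp = 395 / 15.4 = 25.6 days

25.6


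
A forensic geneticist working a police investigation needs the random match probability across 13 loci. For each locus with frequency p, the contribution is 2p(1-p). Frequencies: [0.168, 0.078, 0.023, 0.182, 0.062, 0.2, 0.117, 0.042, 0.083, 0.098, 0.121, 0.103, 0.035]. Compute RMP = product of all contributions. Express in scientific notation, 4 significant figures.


Computing RMP for 13 loci:
Locus 1: 2 * 0.168 * 0.832 = 0.279552
Locus 2: 2 * 0.078 * 0.922 = 0.143832
Locus 3: 2 * 0.023 * 0.977 = 0.044942
Locus 4: 2 * 0.182 * 0.818 = 0.297752
Locus 5: 2 * 0.062 * 0.938 = 0.116312
Locus 6: 2 * 0.2 * 0.8 = 0.32
Locus 7: 2 * 0.117 * 0.883 = 0.206622
Locus 8: 2 * 0.042 * 0.958 = 0.080472
Locus 9: 2 * 0.083 * 0.917 = 0.152222
Locus 10: 2 * 0.098 * 0.902 = 0.176792
Locus 11: 2 * 0.121 * 0.879 = 0.212718
Locus 12: 2 * 0.103 * 0.897 = 0.184782
Locus 13: 2 * 0.035 * 0.965 = 0.06755
RMP = 2.379e-11

2.379e-11


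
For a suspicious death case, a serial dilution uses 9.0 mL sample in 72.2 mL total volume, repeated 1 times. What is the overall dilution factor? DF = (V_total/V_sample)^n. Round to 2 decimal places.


Dilution factor calculation:
Single dilution = V_total / V_sample = 72.2 / 9.0 ≈ 8.022222
Number of dilutions = 1
Total DF = (72.2 / 9.0)^1 (full precision, rounded at the end) = 8.02

8.02


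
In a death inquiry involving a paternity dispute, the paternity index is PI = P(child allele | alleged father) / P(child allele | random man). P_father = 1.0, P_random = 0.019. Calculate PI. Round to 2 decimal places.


Paternity Index calculation:
PI = P(allele|father) / P(allele|random)
PI = 1.0 / 0.019
PI = 52.63

52.63


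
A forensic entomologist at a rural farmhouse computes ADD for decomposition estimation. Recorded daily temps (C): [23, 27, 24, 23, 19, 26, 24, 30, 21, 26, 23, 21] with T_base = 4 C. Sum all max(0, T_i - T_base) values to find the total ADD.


Computing ADD day by day:
Day 1: max(0, 23 - 4) = 19
Day 2: max(0, 27 - 4) = 23
Day 3: max(0, 24 - 4) = 20
Day 4: max(0, 23 - 4) = 19
Day 5: max(0, 19 - 4) = 15
Day 6: max(0, 26 - 4) = 22
Day 7: max(0, 24 - 4) = 20
Day 8: max(0, 30 - 4) = 26
Day 9: max(0, 21 - 4) = 17
Day 10: max(0, 26 - 4) = 22
Day 11: max(0, 23 - 4) = 19
Day 12: max(0, 21 - 4) = 17
Total ADD = 239

239


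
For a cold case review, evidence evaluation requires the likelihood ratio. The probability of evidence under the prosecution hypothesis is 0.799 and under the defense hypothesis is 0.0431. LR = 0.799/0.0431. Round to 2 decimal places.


Likelihood ratio calculation:
LR = P(E|Hp) / P(E|Hd)
LR = 0.799 / 0.0431
LR = 18.54

18.54


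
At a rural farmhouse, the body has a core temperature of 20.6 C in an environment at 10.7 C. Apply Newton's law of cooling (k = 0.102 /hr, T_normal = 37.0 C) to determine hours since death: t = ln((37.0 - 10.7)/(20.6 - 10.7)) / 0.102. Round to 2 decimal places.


Using Newton's law of cooling:
t = ln((T_normal - T_ambient) / (T_body - T_ambient)) / k
T_normal - T_ambient = 26.3
T_body - T_ambient = 9.9
Ratio = 2.656566
ln(ratio) = 0.977034
t = 0.977034 / 0.102 = 9.58 hours

9.58


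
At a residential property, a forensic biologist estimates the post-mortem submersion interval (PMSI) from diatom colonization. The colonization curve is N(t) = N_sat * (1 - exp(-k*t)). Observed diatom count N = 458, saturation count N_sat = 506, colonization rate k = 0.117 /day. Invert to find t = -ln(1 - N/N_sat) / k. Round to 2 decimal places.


PMSI from diatom colonization curve:
N / N_sat = 458 / 506 = 0.905138
1 - N/N_sat = 0.094862
ln(1 - N/N_sat) = -2.355332
t = -ln(1 - N/N_sat) / k = -(-2.355332) / 0.117 = 20.13 days

20.13


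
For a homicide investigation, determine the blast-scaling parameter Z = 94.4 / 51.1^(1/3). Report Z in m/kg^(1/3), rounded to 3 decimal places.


Scaled distance calculation:
W^(1/3) = 51.1^(1/3) = 3.710852
Z = R / W^(1/3) = 94.4 / 3.710852
Z = 25.439 m/kg^(1/3)

25.439


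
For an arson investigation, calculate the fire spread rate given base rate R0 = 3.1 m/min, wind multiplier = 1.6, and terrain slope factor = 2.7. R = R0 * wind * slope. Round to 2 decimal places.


Fire spread rate calculation:
R = R0 * wind_factor * slope_factor
= 3.1 * 1.6 * 2.7
= 4.96 * 2.7
= 13.39 m/min

13.39


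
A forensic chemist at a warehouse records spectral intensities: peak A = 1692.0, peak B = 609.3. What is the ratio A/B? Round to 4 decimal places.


Spectral peak ratio:
Peak A = 1692.0 counts
Peak B = 609.3 counts
Ratio = 1692.0 / 609.3 = 2.7770

2.7770


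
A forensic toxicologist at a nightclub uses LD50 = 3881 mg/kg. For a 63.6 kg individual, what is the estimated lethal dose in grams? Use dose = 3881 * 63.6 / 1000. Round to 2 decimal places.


Lethal dose calculation:
Lethal dose = LD50 * body_weight / 1000
= 3881 * 63.6 / 1000
= 246831.6 / 1000
= 246.83 g

246.83


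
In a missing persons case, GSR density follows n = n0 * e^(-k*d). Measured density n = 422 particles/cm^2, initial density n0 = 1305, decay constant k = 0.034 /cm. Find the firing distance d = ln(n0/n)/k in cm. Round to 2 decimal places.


GSR distance calculation:
n0/n = 1305 / 422 = 3.092417
ln(n0/n) = 1.128953
d = 1.128953 / 0.034 = 33.20 cm

33.20


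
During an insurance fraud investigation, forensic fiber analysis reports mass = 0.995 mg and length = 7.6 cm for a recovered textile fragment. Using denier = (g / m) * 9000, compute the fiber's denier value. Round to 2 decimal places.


Denier calculation:
Mass in grams = 0.995 mg / 1000 = 0.000995 g
Length in meters = 7.6 cm / 100 = 0.076 m
Linear density = mass / length = 0.000995 / 0.076 = 0.01309211 g/m
Denier = (g/m) * 9000 = 0.01309211 * 9000 = 117.83

117.83


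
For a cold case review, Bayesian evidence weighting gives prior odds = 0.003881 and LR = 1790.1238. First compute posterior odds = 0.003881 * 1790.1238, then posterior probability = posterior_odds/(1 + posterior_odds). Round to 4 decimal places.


Bayesian evidence evaluation:
Posterior odds = prior_odds * LR = 0.003881 * 1790.1238 = 6.94747
Posterior probability = posterior_odds / (1 + posterior_odds)
= 6.94747 / (1 + 6.94747)
= 6.94747 / 7.94747
= 0.8742

0.8742


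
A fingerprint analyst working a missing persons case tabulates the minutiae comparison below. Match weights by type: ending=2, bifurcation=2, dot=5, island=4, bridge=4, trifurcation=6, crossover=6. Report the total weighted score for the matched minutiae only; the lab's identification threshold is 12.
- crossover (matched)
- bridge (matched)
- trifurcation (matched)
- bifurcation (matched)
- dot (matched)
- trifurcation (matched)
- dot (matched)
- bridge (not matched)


Weighted minutiae match score:
  crossover: matched, +6 (running total 6)
  bridge: matched, +4 (running total 10)
  trifurcation: matched, +6 (running total 16)
  bifurcation: matched, +2 (running total 18)
  dot: matched, +5 (running total 23)
  trifurcation: matched, +6 (running total 29)
  dot: matched, +5 (running total 34)
  bridge: not matched, +0
Total score = 34
Threshold = 12; verdict = identification

34


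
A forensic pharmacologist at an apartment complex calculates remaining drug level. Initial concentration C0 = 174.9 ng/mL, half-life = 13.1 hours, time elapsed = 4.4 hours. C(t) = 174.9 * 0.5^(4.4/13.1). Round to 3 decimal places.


Drug concentration decay:
Number of half-lives = t / t_half = 4.4 / 13.1 = 0.335878
Decay factor = 0.5^0.335878 = 0.79230181
C(t) = 174.9 * 0.79230181 = 138.574 ng/mL

138.574


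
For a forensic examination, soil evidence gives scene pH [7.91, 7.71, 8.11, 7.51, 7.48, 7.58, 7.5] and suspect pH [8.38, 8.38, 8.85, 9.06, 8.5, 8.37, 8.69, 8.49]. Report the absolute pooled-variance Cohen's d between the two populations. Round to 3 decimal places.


Pooled-variance Cohen's d for soil pH comparison:
Scene mean = 53.8 / 7 = 7.685714
Suspect mean = 68.72 / 8 = 8.59
Scene sample variance s_s^2 = 0.058295
Suspect sample variance s_c^2 = 0.064743
Pooled variance = ((n_s-1)*s_s^2 + (n_c-1)*s_c^2) / (n_s + n_c - 2) = 0.061767
Pooled SD = sqrt(0.061767) = 0.24853
Mean difference = -0.904286
|d| = |-0.904286| / 0.24853 = 3.639

3.639


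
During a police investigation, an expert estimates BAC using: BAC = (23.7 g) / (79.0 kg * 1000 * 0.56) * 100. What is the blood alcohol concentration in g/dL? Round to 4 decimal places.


Applying the Widmark formula:
BAC = (dose_g / (body_wt * 1000 * r)) * 100
Denominator = 79.0 * 1000 * 0.56 = 44240
BAC = (23.7 / 44240) * 100
BAC = 0.0536 g/dL

0.0536


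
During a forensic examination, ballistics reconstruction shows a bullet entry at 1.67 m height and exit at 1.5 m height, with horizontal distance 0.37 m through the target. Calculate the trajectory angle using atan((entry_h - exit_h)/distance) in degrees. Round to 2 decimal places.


Bullet trajectory angle:
Height difference = 1.67 - 1.5 = 0.17 m
angle = atan(0.17 / 0.37)
angle = atan(0.459459)
angle = 24.68 degrees

24.68


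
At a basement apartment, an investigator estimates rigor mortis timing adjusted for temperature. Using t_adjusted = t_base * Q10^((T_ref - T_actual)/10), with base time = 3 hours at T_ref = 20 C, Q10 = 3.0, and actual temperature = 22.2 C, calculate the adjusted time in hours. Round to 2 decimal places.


Rigor mortis time adjustment:
Exponent = (T_ref - T_actual) / 10 = (20 - 22.2) / 10 = -0.22
Q10 factor = 3.0^-0.22 = 0.7853
t_adjusted = 3 * 0.7853 = 2.36 hours

2.36


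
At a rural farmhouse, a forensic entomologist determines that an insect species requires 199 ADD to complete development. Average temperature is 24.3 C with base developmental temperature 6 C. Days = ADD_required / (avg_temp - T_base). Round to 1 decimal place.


Insect development time:
Effective temperature = avg_temp - T_base = 24.3 - 6 = 18.3 C
Days = ADD / effective_temp = 199 / 18.3 = 10.9 days

10.9


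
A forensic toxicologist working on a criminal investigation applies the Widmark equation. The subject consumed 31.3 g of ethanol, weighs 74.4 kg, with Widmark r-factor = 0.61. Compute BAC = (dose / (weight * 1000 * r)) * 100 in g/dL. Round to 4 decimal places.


Applying the Widmark formula:
BAC = (dose_g / (body_wt * 1000 * r)) * 100
Denominator = 74.4 * 1000 * 0.61 = 45384
BAC = (31.3 / 45384) * 100
BAC = 0.0690 g/dL

0.0690


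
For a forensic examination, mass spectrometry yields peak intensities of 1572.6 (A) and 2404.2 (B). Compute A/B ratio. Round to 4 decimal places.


Spectral peak ratio:
Peak A = 1572.6 counts
Peak B = 2404.2 counts
Ratio = 1572.6 / 2404.2 = 0.6541

0.6541


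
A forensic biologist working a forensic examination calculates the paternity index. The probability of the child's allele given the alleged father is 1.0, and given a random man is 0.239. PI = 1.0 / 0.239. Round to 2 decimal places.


Paternity Index calculation:
PI = P(allele|father) / P(allele|random)
PI = 1.0 / 0.239
PI = 4.18

4.18


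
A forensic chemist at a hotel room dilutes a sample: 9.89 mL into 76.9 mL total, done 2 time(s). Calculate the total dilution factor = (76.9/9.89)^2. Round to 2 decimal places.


Dilution factor calculation:
Single dilution = V_total / V_sample = 76.9 / 9.89 ≈ 7.775531
Number of dilutions = 2
Total DF = (76.9 / 9.89)^2 (full precision, rounded at the end) = 60.46

60.46
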